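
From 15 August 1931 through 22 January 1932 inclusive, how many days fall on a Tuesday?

23

15 August 1931 is a Saturday.
From 15 August 1931 to 22 January 1932 is 161 days inclusive.
161 = 7 × 23, so the span is exactly 23 full weeks.
Each full week contributes one Tuesday: 23 so far.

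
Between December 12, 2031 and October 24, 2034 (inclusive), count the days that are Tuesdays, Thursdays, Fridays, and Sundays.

599

December 12, 2031 is a Friday.
That's 1048 days from start to end, counting both.
1048 = 7 × 149 + 5, so there are 149 full weeks plus 5 extra days.
Each full week contributes 4 days from the set (Tue, Thu, Fri, Sun): 149 × 4 = 596.
The 5 extra days are Friday, Saturday, Sunday, Monday, Tuesday — 3 of them qualify.
Total: 596 + 3 = 599.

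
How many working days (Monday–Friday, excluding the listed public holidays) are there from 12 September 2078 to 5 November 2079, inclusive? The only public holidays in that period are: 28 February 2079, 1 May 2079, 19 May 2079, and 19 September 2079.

12 September 2078 is a Monday.
From 12 September 2078 to 5 November 2079 is 420 days inclusive.
420 = 7 × 60, so the span is exactly 60 full weeks.
Each full week contributes 5 weekdays (Mon–Fri): 60 × 5 = 300.
Total: 300.
Holidays: 28 February 2079 (Tue); 1 May 2079 (Mon); 19 May 2079 (Fri); 19 September 2079 (Tue).
All 4 holidays fall on weekdays, so subtract 4.
Business days: 300 − 4 = 296.

296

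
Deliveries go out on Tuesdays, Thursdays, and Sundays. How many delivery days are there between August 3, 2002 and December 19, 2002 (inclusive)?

August 3, 2002 is a Saturday.
That's 139 days from start to end, counting both.
139 = 7 × 19 + 6, so there are 19 full weeks plus 6 extra days.
Each full week contributes 3 days from the set (Tue, Thu, Sun): 19 × 3 = 57.
The 6 extra days are Sat, Sun, Mon, Tue, Wed, Thu — 3 of them qualify.
Total: 57 + 3 = 60.

60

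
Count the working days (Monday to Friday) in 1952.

262 weekdays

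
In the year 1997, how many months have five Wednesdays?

5

A month has five Wednesdays exactly when Wednesday falls within its first (length − 28) days.
Jan: 31 days, starts Wed → 5 of Wed, Thu, Fri ✓
Feb: 28 days, starts Sat → 5 of (none)
Mar: 31 days, starts Sat → 5 of Sat, Sun, Mon
Apr: 30 days, starts Tue → 5 of Tue, Wed ✓
May: 31 days, starts Thu → 5 of Thu, Fri, Sat
Jun: 30 days, starts Sun → 5 of Sun, Mon
Jul: 31 days, starts Tue → 5 of Tue, Wed, Thu ✓
Aug: 31 days, starts Fri → 5 of Fri, Sat, Sun
Sep: 30 days, starts Mon → 5 of Mon, Tue
Oct: 31 days, starts Wed → 5 of Wed, Thu, Fri ✓
Nov: 30 days, starts Sat → 5 of Sat, Sun
Dec: 31 days, starts Mon → 5 of Mon, Tue, Wed ✓
Months with five Wednesdays: Jan, Apr, Jul, Oct, Dec.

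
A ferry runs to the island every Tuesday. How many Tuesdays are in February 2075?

2075-02-01 is a Friday.
That's 28 days from start to end, counting both.
28 = 7 × 4, so the span is exactly 4 full weeks.
Each full week contributes one Tuesday: 4 so far.

4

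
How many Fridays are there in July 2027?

5

July 1, 2027 is a Thursday.
That's 31 days from start to end, counting both.
31 = 7 × 4 + 3, so there are 4 full weeks plus 3 extra days.
Each full week contributes one Friday: 4 so far.
The 3 extra days are Thu, Fri, Sat — 1 of them qualifies.
Total: 4 + 1 = 5.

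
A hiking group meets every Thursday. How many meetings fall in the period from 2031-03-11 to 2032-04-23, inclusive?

59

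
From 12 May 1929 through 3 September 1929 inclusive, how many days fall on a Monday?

12 May 1929 is a Sunday.
From 12 May 1929 to 3 September 1929 is 115 days inclusive.
115 = 7 × 16 + 3, so there are 16 full weeks plus 3 extra days.
Each full week contributes one Monday: 16 so far.
The 3 extra days are Sunday, Monday, Tuesday — 1 of them qualifies.
Total: 16 + 1 = 17.

17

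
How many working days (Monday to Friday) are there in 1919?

1 January 1919 is a Wednesday.
From 1 January 1919 to 31 December 1919 is 365 days inclusive.
365 = 7 × 52 + 1, so there are 52 full weeks plus 1 extra day.
Each full week contributes 5 weekdays (Mon–Fri): 52 × 5 = 260.
The 1 extra day is Wednesday — 1 of them qualifies.
Total: 260 + 1 = 261.

261 weekdays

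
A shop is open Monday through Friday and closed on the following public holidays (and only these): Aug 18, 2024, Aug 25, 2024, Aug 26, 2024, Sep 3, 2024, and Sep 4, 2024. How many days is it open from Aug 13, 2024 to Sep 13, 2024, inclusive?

Aug 13, 2024 is a Tuesday.
From Aug 13, 2024 to Sep 13, 2024 is 32 days inclusive.
32 = 7 × 4 + 4, so there are 4 full weeks plus 4 extra days.
Each full week contributes 5 weekdays (Mon–Fri): 4 × 5 = 20.
The 4 extra days are Tuesday, Wednesday, Thursday, Friday — 4 of them qualify.
Total: 20 + 4 = 24.
Holidays: Aug 18, 2024 (Sun); Aug 25, 2024 (Sun); Aug 26, 2024 (Mon); Sep 3, 2024 (Tue); Sep 4, 2024 (Wed).
3 of the 5 holidays fall on weekdays; the rest are weekends and were already excluded.
Business days: 24 − 3 = 21.

21 business days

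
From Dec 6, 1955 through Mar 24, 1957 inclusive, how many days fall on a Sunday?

68

Dec 6, 1955 is a Tuesday.
That's 475 days from start to end, counting both.
475 = 7 × 67 + 6, so there are 67 full weeks plus 6 extra days.
Each full week contributes one Sunday: 67 so far.
The 6 extra days are Tuesday, Wednesday, Thursday, Friday, Saturday, Sunday — 1 of them qualifies.
Total: 67 + 1 = 68.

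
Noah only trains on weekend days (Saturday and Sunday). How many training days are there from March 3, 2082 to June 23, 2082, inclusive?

March 3, 2082 is a Tuesday.
The range spans 113 days (inclusive of both endpoints).
113 = 7 × 16 + 1, so there are 16 full weeks plus 1 extra day.
Each full week contributes 2 weekend days (Sat, Sun): 16 × 2 = 32.
The 1 extra day is Tue — none qualify.
Total: 32 + 0 = 32.

32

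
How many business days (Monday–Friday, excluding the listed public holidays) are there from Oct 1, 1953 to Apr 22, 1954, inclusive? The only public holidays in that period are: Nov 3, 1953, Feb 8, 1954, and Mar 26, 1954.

Oct 1, 1953 is a Thursday.
That's 204 days from start to end, counting both.
204 = 7 × 29 + 1, so there are 29 full weeks plus 1 extra day.
Each full week contributes 5 weekdays (Mon–Fri): 29 × 5 = 145.
The 1 extra day is Thursday — 1 of them qualifies.
Total: 145 + 1 = 146.
Holidays: Nov 3, 1953 (Tue); Feb 8, 1954 (Mon); Mar 26, 1954 (Fri).
All 3 holidays fall on weekdays, so subtract 3.
Business days: 146 − 3 = 143.

143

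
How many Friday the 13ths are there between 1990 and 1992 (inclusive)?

Friday-the-13ths by year:
1990: Apr, Jul
1991: Sep, Dec
1992: Mar, Nov

6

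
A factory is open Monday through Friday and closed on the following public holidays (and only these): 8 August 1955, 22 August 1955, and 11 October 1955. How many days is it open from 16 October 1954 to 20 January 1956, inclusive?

16 October 1954 is a Saturday.
That's 462 days from start to end, counting both.
462 = 7 × 66, so the span is exactly 66 full weeks.
Each full week contributes 5 weekdays (Mon–Fri): 66 × 5 = 330.
Total: 330.
Holidays: 8 August 1955 (Mon); 22 August 1955 (Mon); 11 October 1955 (Tue).
All 3 holidays fall on weekdays, so subtract 3.
Business days: 330 − 3 = 327.

327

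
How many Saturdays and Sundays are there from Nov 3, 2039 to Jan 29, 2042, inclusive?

Nov 3, 2039 is a Thursday.
That's 819 days from start to end, counting both.
819 = 7 × 117, so the span is exactly 117 full weeks.
Each full week contributes 2 weekend days (Sat, Sun): 117 × 2 = 234.

234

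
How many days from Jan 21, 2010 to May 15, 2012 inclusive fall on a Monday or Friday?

242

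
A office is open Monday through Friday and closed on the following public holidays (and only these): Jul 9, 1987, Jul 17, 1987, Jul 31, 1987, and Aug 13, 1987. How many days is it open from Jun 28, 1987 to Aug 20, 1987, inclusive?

Jun 28, 1987 is a Sunday.
The range spans 54 days (inclusive of both endpoints).
54 = 7 × 7 + 5, so there are 7 full weeks plus 5 extra days.
Each full week contributes 5 weekdays (Mon–Fri): 7 × 5 = 35.
The 5 extra days are Sun, Mon, Tue, Wed, Thu — 4 of them qualify.
Total: 35 + 4 = 39.
Holidays: Jul 9, 1987 (Thu); Jul 17, 1987 (Fri); Jul 31, 1987 (Fri); Aug 13, 1987 (Thu).
All 4 holidays fall on weekdays, so subtract 4.
Business days: 39 − 4 = 35.

35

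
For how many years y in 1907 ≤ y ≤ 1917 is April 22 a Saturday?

2

Day of week of April 22 in each year:
1907: Mon, 1908: Wed, 1909: Thu, 1910: Fri, 1911: Sat ✓, 1912: Mon, 1913: Tue, 1914: Wed, 1915: Thu, 1916: Sat ✓, 1917: Sun
Saturdays: 1911, 1916.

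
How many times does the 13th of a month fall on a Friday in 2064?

1

The 13th falls on a Friday when the month's 13th has weekday Fri.
Jan 13 is Sun; Feb 13 is Wed; Mar 13 is Thu; Apr 13 is Sun; May 13 is Tue; Jun 13 is Fri ✓; Jul 13 is Sun; Aug 13 is Wed; Sep 13 is Sat; Oct 13 is Mon; Nov 13 is Thu; Dec 13 is Sat.
Friday the 13ths: Jun.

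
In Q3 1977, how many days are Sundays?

13

1977-07-01 is a Friday.
From 1977-07-01 to 1977-09-30 is 92 days inclusive.
92 = 7 × 13 + 1, so there are 13 full weeks plus 1 extra day.
Each full week contributes one Sunday: 13 so far.
The 1 extra day is Fri — none qualify.
Total: 13 + 0 = 13.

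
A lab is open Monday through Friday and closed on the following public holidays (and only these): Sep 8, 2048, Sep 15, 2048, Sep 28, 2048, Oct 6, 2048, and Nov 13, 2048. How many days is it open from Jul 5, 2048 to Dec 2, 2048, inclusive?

103 business days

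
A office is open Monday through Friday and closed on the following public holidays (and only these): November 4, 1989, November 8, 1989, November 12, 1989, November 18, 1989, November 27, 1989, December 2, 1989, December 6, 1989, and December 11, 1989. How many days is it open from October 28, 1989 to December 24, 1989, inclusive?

October 28, 1989 is a Saturday.
That's 58 days from start to end, counting both.
58 = 7 × 8 + 2, so there are 8 full weeks plus 2 extra days.
Each full week contributes 5 weekdays (Mon–Fri): 8 × 5 = 40.
The 2 extra days are Saturday, Sunday — none qualify.
Total: 40 + 0 = 40.
Holidays: November 4, 1989 (Sat); November 8, 1989 (Wed); November 12, 1989 (Sun); November 18, 1989 (Sat); November 27, 1989 (Mon); December 2, 1989 (Sat); December 6, 1989 (Wed); December 11, 1989 (Mon).
4 of the 8 holidays fall on weekdays; the rest are weekends and were already excluded.
Business days: 40 − 4 = 36.

36 business days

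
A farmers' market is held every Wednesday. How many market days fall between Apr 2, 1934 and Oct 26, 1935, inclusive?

Apr 2, 1934 is a Monday.
From Apr 2, 1934 to Oct 26, 1935 is 573 days inclusive.
573 = 7 × 81 + 6, so there are 81 full weeks plus 6 extra days.
Each full week contributes one Wednesday: 81 so far.
The 6 extra days are Mon, Tue, Wed, Thu, Fri, Sat — 1 of them qualifies.
Total: 81 + 1 = 82.

82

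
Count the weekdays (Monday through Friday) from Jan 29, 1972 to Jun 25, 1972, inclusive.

Jan 29, 1972 is a Saturday.
That's 149 days from start to end, counting both.
149 = 7 × 21 + 2, so there are 21 full weeks plus 2 extra days.
Each full week contributes 5 weekdays (Mon–Fri): 21 × 5 = 105.
The 2 extra days are Sat, Sun — none qualify.
Total: 105 + 0 = 105.

105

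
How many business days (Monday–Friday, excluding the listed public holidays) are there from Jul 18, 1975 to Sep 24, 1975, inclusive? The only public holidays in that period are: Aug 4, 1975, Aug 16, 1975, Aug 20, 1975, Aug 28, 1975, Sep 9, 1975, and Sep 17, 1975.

Jul 18, 1975 is a Friday.
From Jul 18, 1975 to Sep 24, 1975 is 69 days inclusive.
69 = 7 × 9 + 6, so there are 9 full weeks plus 6 extra days.
Each full week contributes 5 weekdays (Mon–Fri): 9 × 5 = 45.
The 6 extra days are Fri, Sat, Sun, Mon, Tue, Wed — 4 of them qualify.
Total: 45 + 4 = 49.
Holidays: Aug 4, 1975 (Mon); Aug 16, 1975 (Sat); Aug 20, 1975 (Wed); Aug 28, 1975 (Thu); Sep 9, 1975 (Tue); Sep 17, 1975 (Wed).
5 of the 6 holidays fall on weekdays; the rest are weekends and were already excluded.
Business days: 49 − 5 = 44.

44 business days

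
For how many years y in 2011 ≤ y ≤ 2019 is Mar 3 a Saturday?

Day of week of March 3 in each year:
2011: Thu, 2012: Sat ✓, 2013: Sun, 2014: Mon, 2015: Tue, 2016: Thu, 2017: Fri, 2018: Sat ✓, 2019: Sun
Saturdays: 2012, 2018.

2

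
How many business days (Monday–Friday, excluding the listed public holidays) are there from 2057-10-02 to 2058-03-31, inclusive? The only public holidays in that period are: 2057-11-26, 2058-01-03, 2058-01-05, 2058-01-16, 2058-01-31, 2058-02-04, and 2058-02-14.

2057-10-02 is a Tuesday.
The range spans 181 days (inclusive of both endpoints).
181 = 7 × 25 + 6, so there are 25 full weeks plus 6 extra days.
Each full week contributes 5 weekdays (Mon–Fri): 25 × 5 = 125.
The 6 extra days are Tue, Wed, Thu, Fri, Sat, Sun — 4 of them qualify.
Total: 125 + 4 = 129.
Holidays: 2057-11-26 (Mon); 2058-01-03 (Thu); 2058-01-05 (Sat); 2058-01-16 (Wed); 2058-01-31 (Thu); 2058-02-04 (Mon); 2058-02-14 (Thu).
6 of the 7 holidays fall on weekdays; the rest are weekends and were already excluded.
Business days: 129 − 6 = 123.

123 business days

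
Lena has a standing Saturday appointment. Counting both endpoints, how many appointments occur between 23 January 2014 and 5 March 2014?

23 January 2014 is a Thursday.
The range spans 42 days (inclusive of both endpoints).
42 = 7 × 6, so the span is exactly 6 full weeks.
Each full week contributes one Saturday: 6 so far.
Total: 6.

6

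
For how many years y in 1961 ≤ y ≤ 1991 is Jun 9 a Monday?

Day of week of June 9 in each year:
1961: Fri, 1962: Sat, 1963: Sun, 1964: Tue, 1965: Wed, 1966: Thu, 1967: Fri, 1968: Sun, 1969: Mon ✓, 1970: Tue, 1971: Wed, 1972: Fri, 1973: Sat, 1974: Sun, 1975: Mon ✓, 1976: Wed, 1977: Thu, 1978: Fri, 1979: Sat, 1980: Mon ✓, 1981: Tue, 1982: Wed, 1983: Thu, 1984: Sat, 1985: Sun, 1986: Mon ✓, 1987: Tue, 1988: Thu, 1989: Fri, 1990: Sat, 1991: Sun
Mondays: 1969, 1975, 1980, 1986.

4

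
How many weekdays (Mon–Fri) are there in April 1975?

22 weekdays

1975-04-01 is a Tuesday.
The range spans 30 days (inclusive of both endpoints).
30 = 7 × 4 + 2, so there are 4 full weeks plus 2 extra days.
Each full week contributes 5 weekdays (Mon–Fri): 4 × 5 = 20.
The 2 extra days are Tuesday, Wednesday — 2 of them qualify.
Total: 20 + 2 = 22.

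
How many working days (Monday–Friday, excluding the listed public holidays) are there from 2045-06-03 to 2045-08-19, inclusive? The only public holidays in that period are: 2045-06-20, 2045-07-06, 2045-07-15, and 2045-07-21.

2045-06-03 is a Saturday.
That's 78 days from start to end, counting both.
78 = 7 × 11 + 1, so there are 11 full weeks plus 1 extra day.
Each full week contributes 5 weekdays (Mon–Fri): 11 × 5 = 55.
The 1 extra day is Sat — none qualify.
Total: 55 + 0 = 55.
Holidays: 2045-06-20 (Tue); 2045-07-06 (Thu); 2045-07-15 (Sat); 2045-07-21 (Fri).
3 of the 4 holidays fall on weekdays; the rest are weekends and were already excluded.
Business days: 55 − 3 = 52.

52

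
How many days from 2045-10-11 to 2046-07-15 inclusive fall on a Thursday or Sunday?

2045-10-11 is a Wednesday.
That's 278 days from start to end, counting both.
278 = 7 × 39 + 5, so there are 39 full weeks plus 5 extra days.
Each full week contributes 2 days from the set (Thu, Sun): 39 × 2 = 78.
The 5 extra days are Wednesday, Thursday, Friday, Saturday, Sunday — 2 of them qualify.
Total: 78 + 2 = 80.

80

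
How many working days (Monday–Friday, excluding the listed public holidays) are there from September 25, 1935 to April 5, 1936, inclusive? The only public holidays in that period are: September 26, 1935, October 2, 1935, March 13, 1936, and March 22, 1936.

135

September 25, 1935 is a Wednesday.
That's 194 days from start to end, counting both.
194 = 7 × 27 + 5, so there are 27 full weeks plus 5 extra days.
Each full week contributes 5 weekdays (Mon–Fri): 27 × 5 = 135.
The 5 extra days are Wed, Thu, Fri, Sat, Sun — 3 of them qualify.
Total: 135 + 3 = 138.
Holidays: September 26, 1935 (Thu); October 2, 1935 (Wed); March 13, 1936 (Fri); March 22, 1936 (Sun).
3 of the 4 holidays fall on weekdays; the rest are weekends and were already excluded.
Business days: 138 − 3 = 135.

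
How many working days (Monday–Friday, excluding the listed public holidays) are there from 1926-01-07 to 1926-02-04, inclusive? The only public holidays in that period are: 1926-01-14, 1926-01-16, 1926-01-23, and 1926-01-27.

19

1926-01-07 is a Thursday.
That's 29 days from start to end, counting both.
29 = 7 × 4 + 1, so there are 4 full weeks plus 1 extra day.
Each full week contributes 5 weekdays (Mon–Fri): 4 × 5 = 20.
The 1 extra day is Thursday — 1 of them qualifies.
Total: 20 + 1 = 21.
Holidays: 1926-01-14 (Thu); 1926-01-16 (Sat); 1926-01-23 (Sat); 1926-01-27 (Wed).
2 of the 4 holidays fall on weekdays; the rest are weekends and were already excluded.
Business days: 21 − 2 = 19.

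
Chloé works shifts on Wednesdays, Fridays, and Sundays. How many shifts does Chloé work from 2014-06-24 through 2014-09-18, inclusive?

37

2014-06-24 is a Tuesday.
That's 87 days from start to end, counting both.
87 = 7 × 12 + 3, so there are 12 full weeks plus 3 extra days.
Each full week contributes 3 days from the set (Wed, Fri, Sun): 12 × 3 = 36.
The 3 extra days are Tuesday, Wednesday, Thursday — 1 of them qualifies.
Total: 36 + 1 = 37.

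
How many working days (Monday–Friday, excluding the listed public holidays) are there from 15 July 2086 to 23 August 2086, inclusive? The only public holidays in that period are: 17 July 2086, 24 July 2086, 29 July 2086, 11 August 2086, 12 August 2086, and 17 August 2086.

26 working days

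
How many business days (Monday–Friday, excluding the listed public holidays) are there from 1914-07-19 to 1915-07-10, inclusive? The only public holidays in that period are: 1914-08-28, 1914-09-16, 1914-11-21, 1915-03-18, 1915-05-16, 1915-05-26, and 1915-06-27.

251

1914-07-19 is a Sunday.
That's 357 days from start to end, counting both.
357 = 7 × 51, so the span is exactly 51 full weeks.
Each full week contributes 5 weekdays (Mon–Fri): 51 × 5 = 255.
Total: 255.
Holidays: 1914-08-28 (Fri); 1914-09-16 (Wed); 1914-11-21 (Sat); 1915-03-18 (Thu); 1915-05-16 (Sun); 1915-05-26 (Wed); 1915-06-27 (Sun).
4 of the 7 holidays fall on weekdays; the rest are weekends and were already excluded.
Business days: 255 − 4 = 251.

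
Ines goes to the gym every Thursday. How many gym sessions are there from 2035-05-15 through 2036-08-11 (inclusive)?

65

2035-05-15 is a Tuesday.
From 2035-05-15 to 2036-08-11 is 455 days inclusive.
455 = 7 × 65, so the span is exactly 65 full weeks.
Each full week contributes one Thursday: 65 so far.
Total: 65.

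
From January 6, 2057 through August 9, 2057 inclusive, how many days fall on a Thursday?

31 Thursdays

January 6, 2057 is a Saturday.
The range spans 216 days (inclusive of both endpoints).
216 = 7 × 30 + 6, so there are 30 full weeks plus 6 extra days.
Each full week contributes one Thursday: 30 so far.
The 6 extra days are Saturday, Sunday, Monday, Tuesday, Wednesday, Thursday — 1 of them qualifies.
Total: 30 + 1 = 31.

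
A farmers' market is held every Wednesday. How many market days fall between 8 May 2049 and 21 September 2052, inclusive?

176

8 May 2049 is a Saturday.
That's 1233 days from start to end, counting both.
1233 = 7 × 176 + 1, so there are 176 full weeks plus 1 extra day.
Each full week contributes one Wednesday: 176 so far.
The 1 extra day is Sat — none qualify.
Total: 176 + 0 = 176.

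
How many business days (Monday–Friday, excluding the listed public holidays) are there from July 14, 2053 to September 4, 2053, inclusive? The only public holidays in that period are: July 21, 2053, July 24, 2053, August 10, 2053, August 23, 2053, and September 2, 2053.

July 14, 2053 is a Monday.
That's 53 days from start to end, counting both.
53 = 7 × 7 + 4, so there are 7 full weeks plus 4 extra days.
Each full week contributes 5 weekdays (Mon–Fri): 7 × 5 = 35.
The 4 extra days are Mon, Tue, Wed, Thu — 4 of them qualify.
Total: 35 + 4 = 39.
Holidays: July 21, 2053 (Mon); July 24, 2053 (Thu); August 10, 2053 (Sun); August 23, 2053 (Sat); September 2, 2053 (Tue).
3 of the 5 holidays fall on weekdays; the rest are weekends and were already excluded.
Business days: 39 − 3 = 36.

36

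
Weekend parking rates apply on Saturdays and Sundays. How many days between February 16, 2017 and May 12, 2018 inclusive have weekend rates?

February 16, 2017 is a Thursday.
From February 16, 2017 to May 12, 2018 is 451 days inclusive.
451 = 7 × 64 + 3, so there are 64 full weeks plus 3 extra days.
Each full week contributes 2 weekend days (Sat, Sun): 64 × 2 = 128.
The 3 extra days are Thursday, Friday, Saturday — 1 of them qualifies.
Total: 128 + 1 = 129.

129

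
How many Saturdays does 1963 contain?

52

1963-01-01 is a Tuesday.
The range spans 365 days (inclusive of both endpoints).
365 = 7 × 52 + 1, so there are 52 full weeks plus 1 extra day.
Each full week contributes one Saturday: 52 so far.
The 1 extra day is Tue — none qualify.
Total: 52 + 0 = 52.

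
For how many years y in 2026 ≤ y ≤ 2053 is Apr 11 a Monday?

Day of week of April 11 in each year:
2026: Sat, 2027: Sun, 2028: Tue, 2029: Wed, 2030: Thu, 2031: Fri, 2032: Sun, 2033: Mon ✓, 2034: Tue, 2035: Wed, 2036: Fri, 2037: Sat, 2038: Sun, 2039: Mon ✓, 2040: Wed, 2041: Thu, 2042: Fri, 2043: Sat, 2044: Mon ✓, 2045: Tue, 2046: Wed, 2047: Thu, 2048: Sat, 2049: Sun, 2050: Mon ✓, 2051: Tue, 2052: Thu, 2053: Fri
Mondays: 2033, 2039, 2044, 2050.

4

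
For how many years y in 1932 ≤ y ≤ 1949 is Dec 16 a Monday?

3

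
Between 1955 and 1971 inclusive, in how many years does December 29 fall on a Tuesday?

Day of week of December 29 in each year:
1955: Thu, 1956: Sat, 1957: Sun, 1958: Mon, 1959: Tue ✓, 1960: Thu, 1961: Fri, 1962: Sat, 1963: Sun, 1964: Tue ✓, 1965: Wed, 1966: Thu, 1967: Fri, 1968: Sun, 1969: Mon, 1970: Tue ✓, 1971: Wed
Tuesdays: 1959, 1964, 1970.

3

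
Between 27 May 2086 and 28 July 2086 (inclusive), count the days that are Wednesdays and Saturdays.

18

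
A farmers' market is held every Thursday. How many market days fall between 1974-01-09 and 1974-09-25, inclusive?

1974-01-09 is a Wednesday.
That's 260 days from start to end, counting both.
260 = 7 × 37 + 1, so there are 37 full weeks plus 1 extra day.
Each full week contributes one Thursday: 37 so far.
The 1 extra day is Wednesday — none qualify.
Total: 37 + 0 = 37.

37 Thursdays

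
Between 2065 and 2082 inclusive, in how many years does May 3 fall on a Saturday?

2

Day of week of May 3 in each year:
2065: Sun, 2066: Mon, 2067: Tue, 2068: Thu, 2069: Fri, 2070: Sat ✓, 2071: Sun, 2072: Tue, 2073: Wed, 2074: Thu, 2075: Fri, 2076: Sun, 2077: Mon, 2078: Tue, 2079: Wed, 2080: Fri, 2081: Sat ✓, 2082: Sun
Saturdays: 2070, 2081.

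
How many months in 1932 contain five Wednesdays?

4

A month has five Wednesdays exactly when Wednesday falls within its first (length − 28) days.
Jan: 31 days, starts Fri → 5 of Fri, Sat, Sun
Feb: 29 days, starts Mon → 5 of Mon
Mar: 31 days, starts Tue → 5 of Tue, Wed, Thu ✓
Apr: 30 days, starts Fri → 5 of Fri, Sat
May: 31 days, starts Sun → 5 of Sun, Mon, Tue
Jun: 30 days, starts Wed → 5 of Wed, Thu ✓
Jul: 31 days, starts Fri → 5 of Fri, Sat, Sun
Aug: 31 days, starts Mon → 5 of Mon, Tue, Wed ✓
Sep: 30 days, starts Thu → 5 of Thu, Fri
Oct: 31 days, starts Sat → 5 of Sat, Sun, Mon
Nov: 30 days, starts Tue → 5 of Tue, Wed ✓
Dec: 31 days, starts Thu → 5 of Thu, Fri, Sat
Months with five Wednesdays: Mar, Jun, Aug, Nov.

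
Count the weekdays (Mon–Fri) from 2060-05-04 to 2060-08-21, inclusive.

79 weekdays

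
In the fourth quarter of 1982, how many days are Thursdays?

Oct 1, 1982 is a Friday.
The range spans 92 days (inclusive of both endpoints).
92 = 7 × 13 + 1, so there are 13 full weeks plus 1 extra day.
Each full week contributes one Thursday: 13 so far.
The 1 extra day is Friday — none qualify.
Total: 13 + 0 = 13.

13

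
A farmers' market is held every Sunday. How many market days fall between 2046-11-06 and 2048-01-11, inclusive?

61 Sundays

2046-11-06 is a Tuesday.
The range spans 432 days (inclusive of both endpoints).
432 = 7 × 61 + 5, so there are 61 full weeks plus 5 extra days.
Each full week contributes one Sunday: 61 so far.
The 5 extra days are Tuesday, Wednesday, Thursday, Friday, Saturday — none qualify.
Total: 61 + 0 = 61.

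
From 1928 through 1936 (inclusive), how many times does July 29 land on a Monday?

2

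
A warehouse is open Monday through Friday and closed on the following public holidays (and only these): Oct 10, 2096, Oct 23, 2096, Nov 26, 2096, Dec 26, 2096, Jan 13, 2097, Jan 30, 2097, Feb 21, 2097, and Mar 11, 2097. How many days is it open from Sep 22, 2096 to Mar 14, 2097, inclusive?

117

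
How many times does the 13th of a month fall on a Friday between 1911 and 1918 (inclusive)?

14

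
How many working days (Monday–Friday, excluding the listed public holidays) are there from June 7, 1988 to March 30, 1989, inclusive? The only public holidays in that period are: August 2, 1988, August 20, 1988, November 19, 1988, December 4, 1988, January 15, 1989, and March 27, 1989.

June 7, 1988 is a Tuesday.
The range spans 297 days (inclusive of both endpoints).
297 = 7 × 42 + 3, so there are 42 full weeks plus 3 extra days.
Each full week contributes 5 weekdays (Mon–Fri): 42 × 5 = 210.
The 3 extra days are Tuesday, Wednesday, Thursday — 3 of them qualify.
Total: 210 + 3 = 213.
Holidays: August 2, 1988 (Tue); August 20, 1988 (Sat); November 19, 1988 (Sat); December 4, 1988 (Sun); January 15, 1989 (Sun); March 27, 1989 (Mon).
2 of the 6 holidays fall on weekdays; the rest are weekends and were already excluded.
Business days: 213 − 2 = 211.

211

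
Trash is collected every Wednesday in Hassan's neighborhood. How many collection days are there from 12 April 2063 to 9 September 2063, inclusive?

12 April 2063 is a Thursday.
That's 151 days from start to end, counting both.
151 = 7 × 21 + 4, so there are 21 full weeks plus 4 extra days.
Each full week contributes one Wednesday: 21 so far.
The 4 extra days are Thu, Fri, Sat, Sun — none qualify.
Total: 21 + 0 = 21.

21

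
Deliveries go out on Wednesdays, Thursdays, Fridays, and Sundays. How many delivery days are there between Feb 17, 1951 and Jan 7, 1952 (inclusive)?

Feb 17, 1951 is a Saturday.
That's 325 days from start to end, counting both.
325 = 7 × 46 + 3, so there are 46 full weeks plus 3 extra days.
Each full week contributes 4 days from the set (Wed, Thu, Fri, Sun): 46 × 4 = 184.
The 3 extra days are Saturday, Sunday, Monday — 1 of them qualifies.
Total: 184 + 1 = 185.

185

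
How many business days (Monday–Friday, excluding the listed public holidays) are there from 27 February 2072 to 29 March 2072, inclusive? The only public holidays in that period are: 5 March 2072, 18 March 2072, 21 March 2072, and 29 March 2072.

27 February 2072 is a Saturday.
From 27 February 2072 to 29 March 2072 is 32 days inclusive.
32 = 7 × 4 + 4, so there are 4 full weeks plus 4 extra days.
Each full week contributes 5 weekdays (Mon–Fri): 4 × 5 = 20.
The 4 extra days are Sat, Sun, Mon, Tue — 2 of them qualify.
Total: 20 + 2 = 22.
Holidays: 5 March 2072 (Sat); 18 March 2072 (Fri); 21 March 2072 (Mon); 29 March 2072 (Tue).
3 of the 4 holidays fall on weekdays; the rest are weekends and were already excluded.
Business days: 22 − 3 = 19.

19 business days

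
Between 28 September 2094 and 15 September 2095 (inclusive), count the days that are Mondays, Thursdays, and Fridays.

151

28 September 2094 is a Tuesday.
From 28 September 2094 to 15 September 2095 is 353 days inclusive.
353 = 7 × 50 + 3, so there are 50 full weeks plus 3 extra days.
Each full week contributes 3 days from the set (Mon, Thu, Fri): 50 × 3 = 150.
The 3 extra days are Tue, Wed, Thu — 1 of them qualifies.
Total: 150 + 1 = 151.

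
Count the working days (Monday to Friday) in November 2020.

21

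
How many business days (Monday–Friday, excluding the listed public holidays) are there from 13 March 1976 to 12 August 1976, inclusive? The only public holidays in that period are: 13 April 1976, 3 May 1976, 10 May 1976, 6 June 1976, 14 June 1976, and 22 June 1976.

13 March 1976 is a Saturday.
The range spans 153 days (inclusive of both endpoints).
153 = 7 × 21 + 6, so there are 21 full weeks plus 6 extra days.
Each full week contributes 5 weekdays (Mon–Fri): 21 × 5 = 105.
The 6 extra days are Sat, Sun, Mon, Tue, Wed, Thu — 4 of them qualify.
Total: 105 + 4 = 109.
Holidays: 13 April 1976 (Tue); 3 May 1976 (Mon); 10 May 1976 (Mon); 6 June 1976 (Sun); 14 June 1976 (Mon); 22 June 1976 (Tue).
5 of the 6 holidays fall on weekdays; the rest are weekends and were already excluded.
Business days: 109 − 5 = 104.

104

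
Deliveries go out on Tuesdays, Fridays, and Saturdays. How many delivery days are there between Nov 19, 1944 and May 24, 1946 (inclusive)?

236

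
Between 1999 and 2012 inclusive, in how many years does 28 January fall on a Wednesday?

Day of week of January 28 in each year:
1999: Thu, 2000: Fri, 2001: Sun, 2002: Mon, 2003: Tue, 2004: Wed ✓, 2005: Fri, 2006: Sat, 2007: Sun, 2008: Mon, 2009: Wed ✓, 2010: Thu, 2011: Fri, 2012: Sat
Wednesdays: 2004, 2009.

2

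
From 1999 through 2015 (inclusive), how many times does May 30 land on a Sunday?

3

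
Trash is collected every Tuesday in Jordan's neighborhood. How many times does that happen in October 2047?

5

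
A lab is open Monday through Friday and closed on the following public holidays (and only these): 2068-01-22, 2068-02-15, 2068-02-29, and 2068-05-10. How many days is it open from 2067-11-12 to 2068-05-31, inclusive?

2067-11-12 is a Saturday.
That's 202 days from start to end, counting both.
202 = 7 × 28 + 6, so there are 28 full weeks plus 6 extra days.
Each full week contributes 5 weekdays (Mon–Fri): 28 × 5 = 140.
The 6 extra days are Saturday, Sunday, Monday, Tuesday, Wednesday, Thursday — 4 of them qualify.
Total: 140 + 4 = 144.
Holidays: 2068-01-22 (Sun); 2068-02-15 (Wed); 2068-02-29 (Wed); 2068-05-10 (Thu).
3 of the 4 holidays fall on weekdays; the rest are weekends and were already excluded.
Business days: 144 − 3 = 141.

141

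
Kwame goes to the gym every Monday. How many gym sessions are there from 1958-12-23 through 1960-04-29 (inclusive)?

1958-12-23 is a Tuesday.
That's 494 days from start to end, counting both.
494 = 7 × 70 + 4, so there are 70 full weeks plus 4 extra days.
Each full week contributes one Monday: 70 so far.
The 4 extra days are Tuesday, Wednesday, Thursday, Friday — none qualify.
Total: 70 + 0 = 70.

70 Mondays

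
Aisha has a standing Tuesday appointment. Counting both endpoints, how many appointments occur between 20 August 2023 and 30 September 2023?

6 Tuesdays

20 August 2023 is a Sunday.
The range spans 42 days (inclusive of both endpoints).
42 = 7 × 6, so the span is exactly 6 full weeks.
Each full week contributes one Tuesday: 6 so far.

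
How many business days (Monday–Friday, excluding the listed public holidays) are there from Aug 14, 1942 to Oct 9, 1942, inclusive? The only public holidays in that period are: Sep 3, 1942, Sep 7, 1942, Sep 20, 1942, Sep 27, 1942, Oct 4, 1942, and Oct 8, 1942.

38 business days

Aug 14, 1942 is a Friday.
The range spans 57 days (inclusive of both endpoints).
57 = 7 × 8 + 1, so there are 8 full weeks plus 1 extra day.
Each full week contributes 5 weekdays (Mon–Fri): 8 × 5 = 40.
The 1 extra day is Friday — 1 of them qualifies.
Total: 40 + 1 = 41.
Holidays: Sep 3, 1942 (Thu); Sep 7, 1942 (Mon); Sep 20, 1942 (Sun); Sep 27, 1942 (Sun); Oct 4, 1942 (Sun); Oct 8, 1942 (Thu).
3 of the 6 holidays fall on weekdays; the rest are weekends and were already excluded.
Business days: 41 − 3 = 38.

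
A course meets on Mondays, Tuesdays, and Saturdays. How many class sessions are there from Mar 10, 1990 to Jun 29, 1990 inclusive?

48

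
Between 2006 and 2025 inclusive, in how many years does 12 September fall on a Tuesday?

Day of week of September 12 in each year:
2006: Tue ✓, 2007: Wed, 2008: Fri, 2009: Sat, 2010: Sun, 2011: Mon, 2012: Wed, 2013: Thu, 2014: Fri, 2015: Sat, 2016: Mon, 2017: Tue ✓, 2018: Wed, 2019: Thu, 2020: Sat, 2021: Sun, 2022: Mon, 2023: Tue ✓, 2024: Thu, 2025: Fri
Tuesdays: 2006, 2017, 2023.

3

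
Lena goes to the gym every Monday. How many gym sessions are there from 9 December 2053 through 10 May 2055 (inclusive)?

9 December 2053 is a Tuesday.
That's 518 days from start to end, counting both.
518 = 7 × 74, so the span is exactly 74 full weeks.
Each full week contributes one Monday: 74 so far.

74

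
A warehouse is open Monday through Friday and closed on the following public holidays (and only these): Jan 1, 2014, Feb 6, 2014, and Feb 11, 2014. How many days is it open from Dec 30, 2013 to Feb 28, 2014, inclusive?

Dec 30, 2013 is a Monday.
The range spans 61 days (inclusive of both endpoints).
61 = 7 × 8 + 5, so there are 8 full weeks plus 5 extra days.
Each full week contributes 5 weekdays (Mon–Fri): 8 × 5 = 40.
The 5 extra days are Mon, Tue, Wed, Thu, Fri — 5 of them qualify.
Total: 40 + 5 = 45.
Holidays: Jan 1, 2014 (Wed); Feb 6, 2014 (Thu); Feb 11, 2014 (Tue).
All 3 holidays fall on weekdays, so subtract 3.
Business days: 45 − 3 = 42.

42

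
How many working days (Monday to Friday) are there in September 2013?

21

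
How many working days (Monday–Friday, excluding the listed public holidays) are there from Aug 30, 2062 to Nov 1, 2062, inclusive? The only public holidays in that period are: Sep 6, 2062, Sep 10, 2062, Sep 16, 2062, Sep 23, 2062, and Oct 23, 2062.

Aug 30, 2062 is a Wednesday.
The range spans 64 days (inclusive of both endpoints).
64 = 7 × 9 + 1, so there are 9 full weeks plus 1 extra day.
Each full week contributes 5 weekdays (Mon–Fri): 9 × 5 = 45.
The 1 extra day is Wednesday — 1 of them qualifies.
Total: 45 + 1 = 46.
Holidays: Sep 6, 2062 (Wed); Sep 10, 2062 (Sun); Sep 16, 2062 (Sat); Sep 23, 2062 (Sat); Oct 23, 2062 (Mon).
2 of the 5 holidays fall on weekdays; the rest are weekends and were already excluded.
Business days: 46 − 2 = 44.

44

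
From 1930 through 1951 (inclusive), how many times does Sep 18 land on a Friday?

3

Day of week of September 18 in each year:
1930: Thu, 1931: Fri ✓, 1932: Sun, 1933: Mon, 1934: Tue, 1935: Wed, 1936: Fri ✓, 1937: Sat, 1938: Sun, 1939: Mon, 1940: Wed, 1941: Thu, 1942: Fri ✓, 1943: Sat, 1944: Mon, 1945: Tue, 1946: Wed, 1947: Thu, 1948: Sat, 1949: Sun, 1950: Mon, 1951: Tue
Fridays: 1931, 1936, 1942.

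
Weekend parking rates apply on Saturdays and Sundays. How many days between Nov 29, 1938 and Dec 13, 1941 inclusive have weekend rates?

317

Nov 29, 1938 is a Tuesday.
That's 1111 days from start to end, counting both.
1111 = 7 × 158 + 5, so there are 158 full weeks plus 5 extra days.
Each full week contributes 2 weekend days (Sat, Sun): 158 × 2 = 316.
The 5 extra days are Tue, Wed, Thu, Fri, Sat — 1 of them qualifies.
Total: 316 + 1 = 317.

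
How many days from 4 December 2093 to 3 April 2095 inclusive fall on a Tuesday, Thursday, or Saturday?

208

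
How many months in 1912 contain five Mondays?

5

A month has five Mondays exactly when Monday falls within its first (length − 28) days.
Jan: 31 days, starts Mon → 5 of Mon, Tue, Wed ✓
Feb: 29 days, starts Thu → 5 of Thu
Mar: 31 days, starts Fri → 5 of Fri, Sat, Sun
Apr: 30 days, starts Mon → 5 of Mon, Tue ✓
May: 31 days, starts Wed → 5 of Wed, Thu, Fri
Jun: 30 days, starts Sat → 5 of Sat, Sun
Jul: 31 days, starts Mon → 5 of Mon, Tue, Wed ✓
Aug: 31 days, starts Thu → 5 of Thu, Fri, Sat
Sep: 30 days, starts Sun → 5 of Sun, Mon ✓
Oct: 31 days, starts Tue → 5 of Tue, Wed, Thu
Nov: 30 days, starts Fri → 5 of Fri, Sat
Dec: 31 days, starts Sun → 5 of Sun, Mon, Tue ✓
Months with five Mondays: Jan, Apr, Jul, Sep, Dec.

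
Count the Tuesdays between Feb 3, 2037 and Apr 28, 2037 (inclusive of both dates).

Feb 3, 2037 is a Tuesday.
That's 85 days from start to end, counting both.
85 = 7 × 12 + 1, so there are 12 full weeks plus 1 extra day.
Each full week contributes one Tuesday: 12 so far.
The 1 extra day is Tue — 1 of them qualifies.
Total: 12 + 1 = 13.

13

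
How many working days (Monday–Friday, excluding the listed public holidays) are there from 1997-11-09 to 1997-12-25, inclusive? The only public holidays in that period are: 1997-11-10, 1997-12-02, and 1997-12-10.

1997-11-09 is a Sunday.
From 1997-11-09 to 1997-12-25 is 47 days inclusive.
47 = 7 × 6 + 5, so there are 6 full weeks plus 5 extra days.
Each full week contributes 5 weekdays (Mon–Fri): 6 × 5 = 30.
The 5 extra days are Sun, Mon, Tue, Wed, Thu — 4 of them qualify.
Total: 30 + 4 = 34.
Holidays: 1997-11-10 (Mon); 1997-12-02 (Tue); 1997-12-10 (Wed).
All 3 holidays fall on weekdays, so subtract 3.
Business days: 34 − 3 = 31.

31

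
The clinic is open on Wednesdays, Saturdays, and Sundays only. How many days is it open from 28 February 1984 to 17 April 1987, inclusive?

28 February 1984 is a Tuesday.
The range spans 1145 days (inclusive of both endpoints).
1145 = 7 × 163 + 4, so there are 163 full weeks plus 4 extra days.
Each full week contributes 3 days from the set (Wed, Sat, Sun): 163 × 3 = 489.
The 4 extra days are Tue, Wed, Thu, Fri — 1 of them qualifies.
Total: 489 + 1 = 490.

490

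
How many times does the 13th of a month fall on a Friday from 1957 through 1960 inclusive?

7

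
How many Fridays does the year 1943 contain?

53

Jan 1, 1943 is a Friday.
From Jan 1, 1943 to Dec 31, 1943 is 365 days inclusive.
365 = 7 × 52 + 1, so there are 52 full weeks plus 1 extra day.
Each full week contributes one Friday: 52 so far.
The 1 extra day is Friday — 1 of them qualifies.
Total: 52 + 1 = 53.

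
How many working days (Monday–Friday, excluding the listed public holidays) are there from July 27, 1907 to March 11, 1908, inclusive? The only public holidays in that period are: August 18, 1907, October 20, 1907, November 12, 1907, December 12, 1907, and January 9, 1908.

July 27, 1907 is a Saturday.
The range spans 229 days (inclusive of both endpoints).
229 = 7 × 32 + 5, so there are 32 full weeks plus 5 extra days.
Each full week contributes 5 weekdays (Mon–Fri): 32 × 5 = 160.
The 5 extra days are Saturday, Sunday, Monday, Tuesday, Wednesday — 3 of them qualify.
Total: 160 + 3 = 163.
Holidays: August 18, 1907 (Sun); October 20, 1907 (Sun); November 12, 1907 (Tue); December 12, 1907 (Thu); January 9, 1908 (Thu).
3 of the 5 holidays fall on weekdays; the rest are weekends and were already excluded.
Business days: 163 − 3 = 160.

160 working days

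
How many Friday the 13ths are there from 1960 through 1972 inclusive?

21

Friday-the-13ths by year:
1960: May
1961: Jan, Oct
1962: Apr, Jul
1963: Sep, Dec
1964: Mar, Nov
1965: Aug
1966: May
1967: Jan, Oct
1968: Sep, Dec
1969: Jun
1970: Feb, Mar, Nov
1971: Aug
1972: Oct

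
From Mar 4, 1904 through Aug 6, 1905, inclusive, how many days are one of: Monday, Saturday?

Mar 4, 1904 is a Friday.
That's 521 days from start to end, counting both.
521 = 7 × 74 + 3, so there are 74 full weeks plus 3 extra days.
Each full week contributes 2 days from the set (Mon, Sat): 74 × 2 = 148.
The 3 extra days are Friday, Saturday, Sunday — 1 of them qualifies.
Total: 148 + 1 = 149.

149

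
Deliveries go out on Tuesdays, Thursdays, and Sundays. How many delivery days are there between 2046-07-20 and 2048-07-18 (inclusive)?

312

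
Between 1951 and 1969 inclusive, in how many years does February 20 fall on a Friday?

2

Day of week of February 20 in each year:
1951: Tue, 1952: Wed, 1953: Fri ✓, 1954: Sat, 1955: Sun, 1956: Mon, 1957: Wed, 1958: Thu, 1959: Fri ✓, 1960: Sat, 1961: Mon, 1962: Tue, 1963: Wed, 1964: Thu, 1965: Sat, 1966: Sun, 1967: Mon, 1968: Tue, 1969: Thu
Fridays: 1953, 1959.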